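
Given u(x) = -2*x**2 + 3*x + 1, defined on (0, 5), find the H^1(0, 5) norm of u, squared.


||u||_{H^1}^2 = 1325

The H^1 norm (squared) on an interval (0, L) is
  ||u||_{H^1}^2 = ∫_0^L u(x)^2 dx + ∫_0^L u'(x)^2 dx.
Compute u'(x) = 3 - 4*x.
Then u(x)^2 = 4*x**4 - 12*x**3 + 5*x**2 + 6*x + 1 and u'(x)^2 = 16*x**2 - 24*x + 9.
Integrate each monomial from 0 to 5 using ∫_0^5 c·x^n dx = c·5^(n+1)/(n+1):
  ∫_0^5 u(x)^2 dx = ∫_0^5 (4*x^4 - 12*x^3 + 5*x^2 + 6*x + 1) dx. Term by term:
    ∫_0^5 4*x^4 dx = 2500;  ∫_0^5 -12*x^3 dx = -1875;  ∫_0^5 5*x^2 dx = 625/3;
    ∫_0^5 6*x dx = 75;  ∫_0^5 1 dx = 5.
  Sum: 2500 − 1875 + 625/3 + 75 + 5 = 2740/3.
  ∫_0^5 u'(x)^2 dx = ∫_0^5 (16*x^2 - 24*x + 9) dx. Term by term:
    ∫_0^5 16*x^2 dx = 2000/3;  ∫_0^5 -24*x dx = -300;  ∫_0^5 9 dx = 45.
  Sum: 2000/3 − 300 + 45 = 1235/3.
Adding: ||u||_{H^1}^2 = 2740/3 + 1235/3 = 1325.


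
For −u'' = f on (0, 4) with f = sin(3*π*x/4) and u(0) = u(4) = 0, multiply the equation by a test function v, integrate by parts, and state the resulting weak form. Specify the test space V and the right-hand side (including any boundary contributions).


V = H^1_0(0, 4) (so v(0) = v(4) = 0); weak form: ∫_0^4 u'v' dx = ∫_0^4 (sin(3*π*x/4)) v dx for all v ∈ V.

Multiply both sides by a test function v and integrate from 0 to 4:
  ∫_0^4 −u''(x) v(x) dx = ∫_0^4 f(x) v(x) dx.
Integrate the LHS by parts once:
  ∫_0^4 −u'' v dx = −[u'(x) v(x)]_0^4 + ∫_0^4 u'(x) v'(x) dx.
Thus ∫_0^4 u'(x) v'(x) dx = ∫_0^4 f(x) v(x) dx + [u'(x) v(x)]_0^4.
Choose V so that boundary terms are either known or forced to vanish.
u is Dirichlet: u(0) = u(4) = 0. Let V = H^1_0(0, 4); then v(0) = v(4) = 0, and [u' v]_0^4 = 0.
Weak formulation: find u (satisfying any essential BC) such that ∫_0^4 u'(x) v'(x) dx = ∫_0^4 f v dx for all v ∈ V.
Substituting f(x) = sin(3*π*x/4), the right-hand side is ∫_0^4 (sin(3*π*x/4)) v dx.


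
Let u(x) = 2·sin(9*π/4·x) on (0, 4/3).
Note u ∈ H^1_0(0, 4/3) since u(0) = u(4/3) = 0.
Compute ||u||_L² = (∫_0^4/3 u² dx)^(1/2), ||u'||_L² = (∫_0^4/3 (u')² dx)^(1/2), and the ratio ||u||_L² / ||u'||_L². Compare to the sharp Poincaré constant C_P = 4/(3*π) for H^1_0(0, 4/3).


||u||_L² / ||u'||_L² = 4/(9*π) < C_P = 4/(3*π).

u(x) = 2·sin(9*π/4·x), so u'(x) = 9*π*cos(9*π*x/4)/2.
Writing u(x) = A·sin(kπx/L) with A = 2 and k = 3, use ∫_0^L sin²(kπx/L) dx = L/2 and ∫_0^L cos²(kπx/L) dx = L/2.
u² = 4·sin²(9*π/4·x) and (u')² = 81*π^2/4·cos²(9*π/4·x), and each of sin², cos² integrates to L/2 = 2/3 over (0, 4/3).
∫_0^4/3 u² dx = 8/3, so ||u||_L² = 2*sqrt(6)/3.
∫_0^4/3 (u')² dx = 27*π^2/2, so ||u'||_L² = 3*sqrt(6)*π/2.
Ratio ||u||_L² / ||u'||_L² = 4/(9*π).
Sharp Poincaré constant on H^1_0(0, 4/3) is C_P = L/π = 4/(3*π), achieved by sin(3*π/4·x).
This is the k = 3 harmonic; the ratio L/(kπ) is strictly less than C_P = L/π, consistent with the sharp inequality ||u||_L² ≤ C_P ||u'||_L².


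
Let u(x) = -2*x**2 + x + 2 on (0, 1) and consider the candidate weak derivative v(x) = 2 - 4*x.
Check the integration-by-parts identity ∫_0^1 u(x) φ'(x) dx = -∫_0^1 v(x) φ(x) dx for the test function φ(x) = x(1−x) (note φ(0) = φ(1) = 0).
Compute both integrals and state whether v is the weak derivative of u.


LHS = 1/6, RHS = 0. No, v is not the weak derivative of u.

u(x) = -2*x**2 + x + 2, classical derivative u'(x) = 1 - 4*x.
φ(x) = x(1−x), so φ'(x) = 1 - 2*x.
Note φ(0) = φ(1) = 0, so the boundary term u·φ vanishes.
LHS = ∫_0^1 u(x) φ'(x) dx = ∫_0^1 (4*x^3 - 4*x^2 - 3*x + 2) dx. Term by term:
  ∫_0^1 4*x^3 dx = 1;  ∫_0^1 -4*x^2 dx = -4/3;  ∫_0^1 -3*x dx = -3/2;
  ∫_0^1 2 dx = 2.
Sum: 1 − 4/3 − 3/2 + 2 = 1/6.
So LHS = 1/6.
∫_0^1 v(x) φ(x) dx = ∫_0^1 (4*x^3 - 6*x^2 + 2*x) dx. Term by term:
  ∫_0^1 4*x^3 dx = 1;  ∫_0^1 -6*x^2 dx = -2;  ∫_0^1 2*x dx = 1.
Sum: 1 − 2 + 1 = 0.
So RHS = -∫_0^1 v(x) φ(x) dx = 0.
LHS − RHS = 1/6 ≠ 0, so the identity fails.
(For a valid weak derivative the identity must hold for EVERY test function, in particular this one. The failure shows v is NOT the weak derivative of u.)
Correct weak derivative would be u'(x) = 1 - 4*x.


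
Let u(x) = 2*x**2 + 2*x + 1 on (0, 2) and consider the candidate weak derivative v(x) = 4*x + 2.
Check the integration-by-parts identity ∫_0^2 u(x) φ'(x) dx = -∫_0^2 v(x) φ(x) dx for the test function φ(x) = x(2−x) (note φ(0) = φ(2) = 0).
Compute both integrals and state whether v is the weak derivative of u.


LHS = -8, RHS = -8. Yes, v = u' weakly.

u(x) = 2*x**2 + 2*x + 1, classical derivative u'(x) = 4*x + 2.
φ(x) = x(2−x), so φ'(x) = 2 - 2*x.
Note φ(0) = φ(2) = 0, so the boundary term u·φ vanishes.
LHS = ∫_0^2 u(x) φ'(x) dx = ∫_0^2 (-4*x^3 + 2*x + 2) dx. Term by term:
  ∫_0^2 -4*x^3 dx = -16;  ∫_0^2 2*x dx = 4;  ∫_0^2 2 dx = 4.
Sum: -16 + 4 + 4 = -8.
So LHS = -8.
∫_0^2 v(x) φ(x) dx = ∫_0^2 (-4*x^3 + 6*x^2 + 4*x) dx. Term by term:
  ∫_0^2 -4*x^3 dx = -16;  ∫_0^2 6*x^2 dx = 16;  ∫_0^2 4*x dx = 8.
Sum: -16 + 16 + 8 = 8.
So RHS = -∫_0^2 v(x) φ(x) dx = -8.
LHS = RHS, so the identity holds for this test φ.
Moreover u is smooth here and v(x) = u'(x) = 4*x + 2 pointwise, so the identity holds for every test function. Hence v is the weak derivative of u.


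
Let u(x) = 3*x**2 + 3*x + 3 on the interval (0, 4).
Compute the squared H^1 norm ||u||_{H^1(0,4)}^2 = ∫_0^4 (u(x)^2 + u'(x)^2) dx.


||u||_{H^1}^2 = 24216/5

The H^1 norm (squared) on an interval (0, L) is
  ||u||_{H^1}^2 = ∫_0^L u(x)^2 dx + ∫_0^L u'(x)^2 dx.
Compute u'(x) = 6*x + 3.
Then u(x)^2 = 9*x**4 + 18*x**3 + 27*x**2 + 18*x + 9 and u'(x)^2 = 36*x**2 + 36*x + 9.
Integrate each monomial from 0 to 4 using ∫_0^4 c·x^n dx = c·4^(n+1)/(n+1):
  ∫_0^4 u(x)^2 dx = ∫_0^4 (9*x^4 + 18*x^3 + 27*x^2 + 18*x + 9) dx. Term by term:
    ∫_0^4 9*x^4 dx = 9216/5;  ∫_0^4 18*x^3 dx = 1152;  ∫_0^4 27*x^2 dx = 576;
    ∫_0^4 18*x dx = 144;  ∫_0^4 9 dx = 36.
  Sum: 9216/5 + 1152 + 576 + 144 + 36 = 18756/5.
  ∫_0^4 u'(x)^2 dx = ∫_0^4 (36*x^2 + 36*x + 9) dx. Term by term:
    ∫_0^4 36*x^2 dx = 768;  ∫_0^4 36*x dx = 288;  ∫_0^4 9 dx = 36.
  Sum: 768 + 288 + 36 = 1092.
Adding: ||u||_{H^1}^2 = 18756/5 + 1092 = 24216/5.


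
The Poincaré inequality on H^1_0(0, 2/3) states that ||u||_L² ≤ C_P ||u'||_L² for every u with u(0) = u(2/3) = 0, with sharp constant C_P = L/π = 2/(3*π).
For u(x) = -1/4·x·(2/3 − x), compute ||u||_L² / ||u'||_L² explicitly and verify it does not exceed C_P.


||u||_L² / ||u'||_L² = sqrt(10)/15 < C_P = 2/(3*π).

u(x) = -1/4·x·(2/3 − x), so u'(x) = x/2 - 1/6.
u(x) = -1/4·x·(2/3 − x) vanishes at x = 0 and x = 2/3, so u ∈ H^1_0(0, 2/3). Differentiate via the product rule and integrate the resulting polynomials term by term.
  ∫_0^2/3 u² dx = ∫_0^2/3 (x^4/16 - x^3/12 + x^2/36) dx. Term by term:
    ∫_0^2/3 x^4/16 dx = 2/1215;  ∫_0^2/3 -x^3/12 dx = -1/243;  ∫_0^2/3 x^2/36 dx = 2/729.
  Sum: 2/1215 − 1/243 + 2/729 = 1/3645.
  ∫_0^2/3 (u')² dx = ∫_0^2/3 (x^2/4 - x/6 + 1/36) dx. Term by term:
    ∫_0^2/3 x^2/4 dx = 2/81;  ∫_0^2/3 -x/6 dx = -1/27;  ∫_0^2/3 1/36 dx = 1/54.
  Sum: 2/81 − 1/27 + 1/54 = 1/162.
∫_0^2/3 u² dx = 1/3645, so ||u||_L² = sqrt(5)/135.
∫_0^2/3 (u')² dx = 1/162, so ||u'||_L² = sqrt(2)/18.
Ratio ||u||_L² / ||u'||_L² = sqrt(10)/15.
Sharp Poincaré constant on H^1_0(0, 2/3) is C_P = L/π = 2/(3*π), achieved by sin(3*π/2·x).
A polynomial bump cannot attain the sharp Poincaré constant (only the first sine eigenfunction does), so the ratio is strictly less than C_P, consistent with ||u||_L² ≤ C_P ||u'||_L².


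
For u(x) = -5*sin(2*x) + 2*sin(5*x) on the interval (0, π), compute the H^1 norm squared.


||u||_{H^1(0,π)}^2 = 229*π/2

u'(x) = -10*cos(2*x) + 10*cos(5*x).
Expand u² and (u')² and integrate term by term on (0, π), using: for integers n ≥ 1, ∫_0^π sin²(nx) dx = ∫_0^π cos²(nx) dx = π/2; for n ≠ n', ∫_0^π sin(nx)sin(n'x) dx = ∫_0^π cos(nx)cos(n'x) dx = 0; and by product-to-sum, ∫_0^π sin(nx)cos(n'x) dx = ½∫_0^π [sin((n+n')x) + sin((n−n')x)] dx, which is 0 when n+n' is even and 2n/(n²−n'²) when n+n' is odd (it need not vanish on (0, π)).
  u² squared terms: (-5)²·∫sin(2x)² dx = 25·π/2 = 25*π/2;  (2)²·∫sin(5x)² dx = 4·π/2 = 2*π.
  u² cross terms: 2·(-5)·(2)·∫sin(2x)·sin(5x) dx = -20·(0) = 0.
  So ∫_0^π u² dx = 25*π/2 + 2*π + 0 = 29*π/2.
  (u')² squared terms: (-10)²·∫cos(2x)² dx = 100·π/2 = 50*π;  (10)²·∫cos(5x)² dx = 100·π/2 = 50*π.
  (u')² cross terms: 2·(-10)·(10)·∫cos(2x)·cos(5x) dx = -200·(0) = 0.
  So ∫_0^π (u')² dx = 50*π + 50*π + 0 = 100*π.
||u||_{H^1}^2 = (29*π/2) + (100*π) = 229*π/2.


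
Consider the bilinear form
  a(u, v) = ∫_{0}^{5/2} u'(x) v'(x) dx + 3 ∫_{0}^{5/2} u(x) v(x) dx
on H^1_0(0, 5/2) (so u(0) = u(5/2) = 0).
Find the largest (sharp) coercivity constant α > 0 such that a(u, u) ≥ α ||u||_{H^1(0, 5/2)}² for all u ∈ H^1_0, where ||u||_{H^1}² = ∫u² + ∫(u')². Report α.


α = 1

Coercivity of a(·,·) on H^1_0(0, 5/2) means a(u, u) ≥ α ||u||_{H^1}² for every u ∈ H^1_0.
The interval has length L = 5/2, and Poincaré/coercivity depend only on L. Here a(u, u) = ∫(u')² + (3)·∫u².
Here c = 3 ≥ 1, so a(u,u) = ∫(u')² + c∫u² ≥ ∫(u')² + ∫u² = ||u||_{H^1}², i.e. α = 1 works. No larger α is possible: a(u,u) ≥ α||u||_{H^1}² means (1−α)∫(u')² ≥ (α−c)∫u², and for the modes u_n = sin(nπ(x−x₀)/L) (x₀ the left endpoint) one has ∫u_n²/∫(u_n')² = (L/(nπ))² → 0, so a(u_n,u_n)/||u_n||_{H^1}² → 1. Hence the optimal constant is α = 1.
Therefore α = 1.


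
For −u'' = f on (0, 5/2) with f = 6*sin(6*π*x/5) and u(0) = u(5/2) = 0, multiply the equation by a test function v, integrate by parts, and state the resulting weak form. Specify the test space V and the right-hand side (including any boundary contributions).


V = H^1_0(0, 5/2) (so v(0) = v(5/2) = 0); weak form: ∫_0^5/2 u'v' dx = ∫_0^5/2 (6*sin(6*π*x/5)) v dx for all v ∈ V.

Multiply both sides by a test function v and integrate from 0 to 5/2:
  ∫_0^5/2 −u''(x) v(x) dx = ∫_0^5/2 f(x) v(x) dx.
Integrate the LHS by parts once:
  ∫_0^5/2 −u'' v dx = −[u'(x) v(x)]_0^5/2 + ∫_0^5/2 u'(x) v'(x) dx.
Thus ∫_0^5/2 u'(x) v'(x) dx = ∫_0^5/2 f(x) v(x) dx + [u'(x) v(x)]_0^5/2.
Choose V so that boundary terms are either known or forced to vanish.
u is Dirichlet: u(0) = u(5/2) = 0. Let V = H^1_0(0, 5/2); then v(0) = v(5/2) = 0, and [u' v]_0^5/2 = 0.
Weak formulation: find u (satisfying any essential BC) such that ∫_0^5/2 u'(x) v'(x) dx = ∫_0^5/2 f v dx for all v ∈ V.
Substituting f(x) = 6*sin(6*π*x/5), the right-hand side is ∫_0^5/2 (6*sin(6*π*x/5)) v dx.


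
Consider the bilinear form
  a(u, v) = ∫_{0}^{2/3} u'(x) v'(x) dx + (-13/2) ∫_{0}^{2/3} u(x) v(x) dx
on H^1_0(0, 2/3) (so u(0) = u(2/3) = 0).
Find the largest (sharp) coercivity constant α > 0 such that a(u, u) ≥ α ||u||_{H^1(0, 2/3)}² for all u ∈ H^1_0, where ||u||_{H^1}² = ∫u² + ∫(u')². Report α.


α = (-26 + 9*π^2)/(4 + 9*π^2)

Coercivity of a(·,·) on H^1_0(0, 2/3) means a(u, u) ≥ α ||u||_{H^1}² for every u ∈ H^1_0.
The interval has length L = 2/3, and Poincaré/coercivity depend only on L. Here a(u, u) = ∫(u')² + (-13/2)·∫u².
Here c = -13/2 < 0 with |c| < (π/L)² = 9*π^2/4, so coercivity still holds. The condition a(u,u) ≥ α||u||_{H^1}² reads (1−α)∫(u')² ≥ (α−c)∫u². Any admissible α is ≤ 1 (rapidly oscillating u have ∫u²/∫(u')² → 0), and α = 1 would force 0 ≥ (1−c)∫u², impossible since c < 1; so 1−α > 0. By the sharp Poincaré inequality on H^1_0 of an interval of length L, ∫(u')² ≥ (π/L)²∫u² with equality for the first sine mode sin(π(x−x₀)/L) (x₀ the left endpoint), so the inequality holds for all u iff (1−α)(π/L)² ≥ α − c, i.e. α ≤ ((π/L)² + c)/((π/L)² + 1) = (1 + c(L/π)²)/(1 + (L/π)²). (Direct route, valid since c ≤ 0: Poincaré gives c∫u² ≥ c(L/π)²∫(u')², so a(u,u) ≥ (1 + c(L/π)²)∫(u')², while ||u||_{H^1}² ≤ (1 + (L/π)²)∫(u')²; dividing yields the same α.) With (π/L)² = 9*π^2/4 and c = -13/2, the largest admissible constant is α = ((π/L)² + c)/((π/L)² + 1).
Simplifying, α = (-26 + 9*π^2)/(4 + 9*π^2).


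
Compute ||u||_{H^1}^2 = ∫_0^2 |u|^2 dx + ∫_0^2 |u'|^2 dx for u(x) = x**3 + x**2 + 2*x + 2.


||u||_{H^1}^2 = 33728/105

The H^1 norm (squared) on an interval (0, L) is
  ||u||_{H^1}^2 = ∫_0^L u(x)^2 dx + ∫_0^L u'(x)^2 dx.
Compute u'(x) = 3*x**2 + 2*x + 2.
Then u(x)^2 = x**6 + 2*x**5 + 5*x**4 + 8*x**3 + 8*x**2 + 8*x + 4 and u'(x)^2 = 9*x**4 + 12*x**3 + 16*x**2 + 8*x + 4.
Integrate each monomial from 0 to 2 using ∫_0^2 c·x^n dx = c·2^(n+1)/(n+1):
  ∫_0^2 u(x)^2 dx = ∫_0^2 (x^6 + 2*x^5 + 5*x^4 + 8*x^3 + 8*x^2 + 8*x + 4) dx. Term by term:
    ∫_0^2 x^6 dx = 128/7;  ∫_0^2 2*x^5 dx = 64/3;  ∫_0^2 5*x^4 dx = 32;
    ∫_0^2 8*x^3 dx = 32;  ∫_0^2 8*x^2 dx = 64/3;  ∫_0^2 8*x dx = 16;
    ∫_0^2 4 dx = 8.
  Sum: 128/7 + 64/3 + 32 + 32 + 64/3 + 16 + 8 = 3128/21.
  ∫_0^2 u'(x)^2 dx = ∫_0^2 (9*x^4 + 12*x^3 + 16*x^2 + 8*x + 4) dx. Term by term:
    ∫_0^2 9*x^4 dx = 288/5;  ∫_0^2 12*x^3 dx = 48;  ∫_0^2 16*x^2 dx = 128/3;
    ∫_0^2 8*x dx = 16;  ∫_0^2 4 dx = 8.
  Sum: 288/5 + 48 + 128/3 + 16 + 8 = 2584/15.
Adding: ||u||_{H^1}^2 = 3128/21 + 2584/15 = 33728/105.


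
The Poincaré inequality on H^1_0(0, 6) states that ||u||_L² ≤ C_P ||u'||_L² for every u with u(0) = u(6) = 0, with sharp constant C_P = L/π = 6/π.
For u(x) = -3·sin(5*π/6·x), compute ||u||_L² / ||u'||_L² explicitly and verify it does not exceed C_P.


||u||_L² / ||u'||_L² = 6/(5*π) < C_P = 6/π.

u(x) = -3·sin(5*π/6·x), so u'(x) = -5*π*cos(5*π*x/6)/2.
Writing u(x) = A·sin(kπx/L) with A = -3 and k = 5, use ∫_0^L sin²(kπx/L) dx = L/2 and ∫_0^L cos²(kπx/L) dx = L/2.
u² = 9·sin²(5*π/6·x) and (u')² = 25*π^2/4·cos²(5*π/6·x), and each of sin², cos² integrates to L/2 = 3 over (0, 6).
∫_0^6 u² dx = 27, so ||u||_L² = 3*sqrt(3).
∫_0^6 (u')² dx = 75*π^2/4, so ||u'||_L² = 5*sqrt(3)*π/2.
Ratio ||u||_L² / ||u'||_L² = 6/(5*π).
Sharp Poincaré constant on H^1_0(0, 6) is C_P = L/π = 6/π, achieved by sin(π/6·x).
This is the k = 5 harmonic; the ratio L/(kπ) is strictly less than C_P = L/π, consistent with the sharp inequality ||u||_L² ≤ C_P ||u'||_L².


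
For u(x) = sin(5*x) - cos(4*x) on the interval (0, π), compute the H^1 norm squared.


||u||_{H^1(0,π)}^2 = -340/9 + 43*π/2

u'(x) = 4*sin(4*x) + 5*cos(5*x).
Expand u² and (u')² and integrate term by term on (0, π), using: for integers n ≥ 1, ∫_0^π sin²(nx) dx = ∫_0^π cos²(nx) dx = π/2; for n ≠ n', ∫_0^π sin(nx)sin(n'x) dx = ∫_0^π cos(nx)cos(n'x) dx = 0; and by product-to-sum, ∫_0^π sin(nx)cos(n'x) dx = ½∫_0^π [sin((n+n')x) + sin((n−n')x)] dx, which is 0 when n+n' is even and 2n/(n²−n'²) when n+n' is odd (it need not vanish on (0, π)).
  u² squared terms: (-1)²·∫cos(4x)² dx = 1·π/2 = π/2;  (1)²·∫sin(5x)² dx = 1·π/2 = π/2.
  u² cross terms: 2·(-1)·(1)·∫cos(4x)·sin(5x) dx = -2·(10/9) = -20/9.
  So ∫_0^π u² dx = π/2 + π/2 − 20/9 = -20/9 + π.
  (u')² squared terms: (4)²·∫sin(4x)² dx = 16·π/2 = 8*π;  (5)²·∫cos(5x)² dx = 25·π/2 = 25*π/2.
  (u')² cross terms: 2·(4)·(5)·∫sin(4x)·cos(5x) dx = 40·(-8/9) = -320/9.
  So ∫_0^π (u')² dx = 8*π + 25*π/2 − 320/9 = -320/9 + 41*π/2.
||u||_{H^1}^2 = (-20/9 + π) + (-320/9 + 41*π/2) = -340/9 + 43*π/2.


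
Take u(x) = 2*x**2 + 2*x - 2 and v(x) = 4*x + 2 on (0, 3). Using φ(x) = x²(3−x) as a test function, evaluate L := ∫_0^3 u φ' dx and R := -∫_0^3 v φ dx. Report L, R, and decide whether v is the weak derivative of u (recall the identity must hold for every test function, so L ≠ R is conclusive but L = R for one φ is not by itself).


LHS = -621/10, RHS = -621/10. Yes, v = u' weakly.

u(x) = 2*x**2 + 2*x - 2, classical derivative u'(x) = 4*x + 2.
φ(x) = x²(3−x), so φ'(x) = 3*x*(2 - x).
Note φ(0) = φ(3) = 0, so the boundary term u·φ vanishes.
LHS = ∫_0^3 u(x) φ'(x) dx = ∫_0^3 (-6*x^4 + 6*x^3 + 18*x^2 - 12*x) dx. Term by term:
  ∫_0^3 -6*x^4 dx = -1458/5;  ∫_0^3 6*x^3 dx = 243/2;  ∫_0^3 18*x^2 dx = 162;
  ∫_0^3 -12*x dx = -54.
Sum: -1458/5 + 243/2 + 162 − 54 = -621/10.
So LHS = -621/10.
∫_0^3 v(x) φ(x) dx = ∫_0^3 (-4*x^4 + 10*x^3 + 6*x^2) dx. Term by term:
  ∫_0^3 -4*x^4 dx = -972/5;  ∫_0^3 10*x^3 dx = 405/2;  ∫_0^3 6*x^2 dx = 54.
Sum: -972/5 + 405/2 + 54 = 621/10.
So RHS = -∫_0^3 v(x) φ(x) dx = -621/10.
LHS = RHS, so the identity holds for this test φ.
Moreover u is smooth here and v(x) = u'(x) = 4*x + 2 pointwise, so the identity holds for every test function. Hence v is the weak derivative of u.


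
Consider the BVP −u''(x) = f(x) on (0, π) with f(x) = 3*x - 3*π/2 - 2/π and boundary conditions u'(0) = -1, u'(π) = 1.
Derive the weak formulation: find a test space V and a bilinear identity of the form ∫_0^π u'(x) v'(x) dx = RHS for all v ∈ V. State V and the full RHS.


V = H^1(0, π) (v unrestricted at boundary; u is determined up to an additive constant); weak form: ∫_0^π u'v' dx = ∫_0^π (3*x - 3*π/2 - 2/π) v dx + v(π) + v(0) for all v ∈ V.

Multiply both sides by a test function v and integrate from 0 to π:
  ∫_0^π −u''(x) v(x) dx = ∫_0^π f(x) v(x) dx.
Integrate the LHS by parts once:
  ∫_0^π −u'' v dx = −[u'(x) v(x)]_0^π + ∫_0^π u'(x) v'(x) dx.
Thus ∫_0^π u'(x) v'(x) dx = ∫_0^π f(x) v(x) dx + [u'(x) v(x)]_0^π.
Choose V so that boundary terms are either known or forced to vanish.
u has inhomogeneous Neumann u'(0) = -1, u'(π) = 1. [u' v]_0^π = (1)·v(π) − (-1)·v(0) = v(π) + v(0). Take V = H^1(0, π); boundary term becomes part of RHS.
Weak formulation: find u (satisfying any essential BC) such that ∫_0^π u'(x) v'(x) dx = ∫_0^π f v dx + v(π) + v(0) for all v ∈ V (Neumann data are natural BCs: they enter the RHS as boundary terms).
Substituting f(x) = 3*x - 3*π/2 - 2/π, the right-hand side is ∫_0^π (3*x - 3*π/2 - 2/π) v dx + v(π) + v(0).
Compatibility check (pure Neumann): taking v ≡ 1 ∈ V gives 0 = ∫_0^π f dx + (1) − (-1), i.e. ∫_0^π f dx must equal u'(0) − u'(π) = -2. Indeed ∫_0^π (3*x - 3*π/2 - 2/π) dx = -2, so the data are compatible. The solution is then unique only up to an additive constant (fix it e.g. by requiring ∫_0^π u dx = 0).


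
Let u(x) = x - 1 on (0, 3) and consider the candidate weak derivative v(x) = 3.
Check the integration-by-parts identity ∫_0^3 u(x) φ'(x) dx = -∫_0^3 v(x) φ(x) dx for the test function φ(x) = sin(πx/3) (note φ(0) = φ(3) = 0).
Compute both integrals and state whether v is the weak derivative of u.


LHS = -6/π, RHS = -18/π. No, v is not the weak derivative of u.

u(x) = x - 1, classical derivative u'(x) = 1.
φ(x) = sin(πx/3), so φ'(x) = π*cos(π*x/3)/3.
Note φ(0) = φ(3) = 0, so the boundary term u·φ vanishes.
LHS = ∫_0^3 u(x) φ'(x) dx = ∫_0^3 (π*x*cos(π*x/3)/3 - π*cos(π*x/3)/3) dx. Term by term:
  ∫_0^3 -π*cos(π*x/3)/3 dx = 0;  ∫_0^3 π*x*cos(π*x/3)/3 dx = -6/π.
Sum: 0 − 6/π = -6/π.
So LHS = -6/π.
∫_0^3 v(x) φ(x) dx = ∫_0^3 (3*sin(π*x/3)) dx. Term by term:
  ∫_0^3 3*sin(π*x/3) dx = 18/π.
So RHS = -∫_0^3 v(x) φ(x) dx = -18/π.
LHS − RHS = 12/π ≠ 0, so the identity fails.
(For a valid weak derivative the identity must hold for EVERY test function, in particular this one. The failure shows v is NOT the weak derivative of u.)
Correct weak derivative would be u'(x) = 1.


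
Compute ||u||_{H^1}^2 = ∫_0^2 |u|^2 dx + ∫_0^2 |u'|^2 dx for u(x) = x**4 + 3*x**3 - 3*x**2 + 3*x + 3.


||u||_{H^1}^2 = 484696/315

The H^1 norm (squared) on an interval (0, L) is
  ||u||_{H^1}^2 = ∫_0^L u(x)^2 dx + ∫_0^L u'(x)^2 dx.
Compute u'(x) = 4*x**3 + 9*x**2 - 6*x + 3.
Then u(x)^2 = x**8 + 6*x**7 + 3*x**6 - 12*x**5 + 33*x**4 - 9*x**2 + 18*x + 9 and u'(x)^2 = 16*x**6 + 72*x**5 + 33*x**4 - 84*x**3 + 90*x**2 - 36*x + 9.
Integrate each monomial from 0 to 2 using ∫_0^2 c·x^n dx = c·2^(n+1)/(n+1):
  ∫_0^2 u(x)^2 dx = ∫_0^2 (x^8 + 6*x^7 + 3*x^6 - 12*x^5 + 33*x^4 - 9*x^2 + 18*x + 9) dx. Term by term:
    ∫_0^2 x^8 dx = 512/9;  ∫_0^2 6*x^7 dx = 192;  ∫_0^2 3*x^6 dx = 384/7;
    ∫_0^2 -12*x^5 dx = -128;  ∫_0^2 33*x^4 dx = 1056/5;  ∫_0^2 -9*x^2 dx = -24;
    ∫_0^2 18*x dx = 36;  ∫_0^2 9 dx = 18.
  Sum: 512/9 + 192 + 384/7 − 128 + 1056/5 − 24 + 36 + 18 = 131338/315.
  ∫_0^2 u'(x)^2 dx = ∫_0^2 (16*x^6 + 72*x^5 + 33*x^4 - 84*x^3 + 90*x^2 - 36*x + 9) dx. Term by term:
    ∫_0^2 16*x^6 dx = 2048/7;  ∫_0^2 72*x^5 dx = 768;  ∫_0^2 33*x^4 dx = 1056/5;
    ∫_0^2 -84*x^3 dx = -336;  ∫_0^2 90*x^2 dx = 240;  ∫_0^2 -36*x dx = -72;
    ∫_0^2 9 dx = 18.
  Sum: 2048/7 + 768 + 1056/5 − 336 + 240 − 72 + 18 = 39262/35.
Adding: ||u||_{H^1}^2 = 131338/315 + 39262/35 = 484696/315.


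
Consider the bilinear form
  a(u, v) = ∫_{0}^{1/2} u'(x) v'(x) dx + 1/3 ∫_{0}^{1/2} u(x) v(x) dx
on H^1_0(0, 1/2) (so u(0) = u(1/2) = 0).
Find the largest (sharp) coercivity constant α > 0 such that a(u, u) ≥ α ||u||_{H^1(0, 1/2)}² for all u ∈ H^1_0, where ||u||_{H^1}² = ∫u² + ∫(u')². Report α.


α = (1 + 12*π^2)/(3*(1 + 4*π^2))

Coercivity of a(·,·) on H^1_0(0, 1/2) means a(u, u) ≥ α ||u||_{H^1}² for every u ∈ H^1_0.
The interval has length L = 1/2, and Poincaré/coercivity depend only on L. Here a(u, u) = ∫(u')² + (1/3)·∫u².
Here 0 < c = 1/3 < 1. The condition a(u,u) ≥ α||u||_{H^1}² reads (1−α)∫(u')² ≥ (α−c)∫u². Any admissible α is ≤ 1 (rapidly oscillating u have ∫u²/∫(u')² → 0), and α = 1 would force 0 ≥ (1−c)∫u², impossible since c < 1; so 1−α > 0. By the sharp Poincaré inequality on H^1_0 of an interval of length L, ∫(u')² ≥ (π/L)²∫u² with equality for the first sine mode sin(π(x−x₀)/L) (x₀ the left endpoint), so the inequality holds for all u iff (1−α)(π/L)² ≥ α − c, i.e. α ≤ ((π/L)² + c)/((π/L)² + 1) = (1 + c(L/π)²)/(1 + (L/π)²). With (π/L)² = 4*π^2 and c = 1/3, the largest admissible constant is α = ((π/L)² + c)/((π/L)² + 1).
Simplifying, α = (1 + 12*π^2)/(3*(1 + 4*π^2)).


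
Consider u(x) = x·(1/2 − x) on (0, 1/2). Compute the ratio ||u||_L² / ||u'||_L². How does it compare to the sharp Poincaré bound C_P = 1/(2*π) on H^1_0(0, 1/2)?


||u||_L² / ||u'||_L² = sqrt(10)/20 < C_P = 1/(2*π).

u(x) = x·(1/2 − x), so u'(x) = 1/2 - 2*x.
u(x) = x·(1/2 − x) vanishes at x = 0 and x = 1/2, so u ∈ H^1_0(0, 1/2). Differentiate via the product rule and integrate the resulting polynomials term by term.
  ∫_0^1/2 u² dx = ∫_0^1/2 (x^4 - x^3 + x^2/4) dx. Term by term:
    ∫_0^1/2 x^4 dx = 1/160;  ∫_0^1/2 -x^3 dx = -1/64;  ∫_0^1/2 x^2/4 dx = 1/96.
  Sum: 1/160 − 1/64 + 1/96 = 1/960.
  ∫_0^1/2 (u')² dx = ∫_0^1/2 (4*x^2 - 2*x + 1/4) dx. Term by term:
    ∫_0^1/2 4*x^2 dx = 1/6;  ∫_0^1/2 -2*x dx = -1/4;  ∫_0^1/2 1/4 dx = 1/8.
  Sum: 1/6 − 1/4 + 1/8 = 1/24.
∫_0^1/2 u² dx = 1/960, so ||u||_L² = sqrt(15)/120.
∫_0^1/2 (u')² dx = 1/24, so ||u'||_L² = sqrt(6)/12.
Ratio ||u||_L² / ||u'||_L² = sqrt(10)/20.
Sharp Poincaré constant on H^1_0(0, 1/2) is C_P = L/π = 1/(2*π), achieved by sin(2*π·x).
A polynomial bump cannot attain the sharp Poincaré constant (only the first sine eigenfunction does), so the ratio is strictly less than C_P, consistent with ||u||_L² ≤ C_P ||u'||_L².


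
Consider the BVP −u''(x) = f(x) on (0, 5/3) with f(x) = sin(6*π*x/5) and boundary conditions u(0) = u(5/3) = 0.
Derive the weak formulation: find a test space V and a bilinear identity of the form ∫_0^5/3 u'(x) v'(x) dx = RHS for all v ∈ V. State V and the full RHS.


V = H^1_0(0, 5/3) (so v(0) = v(5/3) = 0); weak form: ∫_0^5/3 u'v' dx = ∫_0^5/3 (sin(6*π*x/5)) v dx for all v ∈ V.

Multiply both sides by a test function v and integrate from 0 to 5/3:
  ∫_0^5/3 −u''(x) v(x) dx = ∫_0^5/3 f(x) v(x) dx.
Integrate the LHS by parts once:
  ∫_0^5/3 −u'' v dx = −[u'(x) v(x)]_0^5/3 + ∫_0^5/3 u'(x) v'(x) dx.
Thus ∫_0^5/3 u'(x) v'(x) dx = ∫_0^5/3 f(x) v(x) dx + [u'(x) v(x)]_0^5/3.
Choose V so that boundary terms are either known or forced to vanish.
u is Dirichlet: u(0) = u(5/3) = 0. Let V = H^1_0(0, 5/3); then v(0) = v(5/3) = 0, and [u' v]_0^5/3 = 0.
Weak formulation: find u (satisfying any essential BC) such that ∫_0^5/3 u'(x) v'(x) dx = ∫_0^5/3 f v dx for all v ∈ V.
Substituting f(x) = sin(6*π*x/5), the right-hand side is ∫_0^5/3 (sin(6*π*x/5)) v dx.


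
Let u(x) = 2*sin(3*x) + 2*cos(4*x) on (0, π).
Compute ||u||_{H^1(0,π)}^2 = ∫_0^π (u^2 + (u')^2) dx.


||u||_{H^1(0,π)}^2 = -816/7 + 54*π

u'(x) = -8*sin(4*x) + 6*cos(3*x).
Expand u² and (u')² and integrate term by term on (0, π), using: for integers n ≥ 1, ∫_0^π sin²(nx) dx = ∫_0^π cos²(nx) dx = π/2; for n ≠ n', ∫_0^π sin(nx)sin(n'x) dx = ∫_0^π cos(nx)cos(n'x) dx = 0; and by product-to-sum, ∫_0^π sin(nx)cos(n'x) dx = ½∫_0^π [sin((n+n')x) + sin((n−n')x)] dx, which is 0 when n+n' is even and 2n/(n²−n'²) when n+n' is odd (it need not vanish on (0, π)).
  u² squared terms: (2)²·∫cos(4x)² dx = 4·π/2 = 2*π;  (2)²·∫sin(3x)² dx = 4·π/2 = 2*π.
  u² cross terms: 2·(2)·(2)·∫cos(4x)·sin(3x) dx = 8·(-6/7) = -48/7.
  So ∫_0^π u² dx = 2*π + 2*π − 48/7 = -48/7 + 4*π.
  (u')² squared terms: (-8)²·∫sin(4x)² dx = 64·π/2 = 32*π;  (6)²·∫cos(3x)² dx = 36·π/2 = 18*π.
  (u')² cross terms: 2·(-8)·(6)·∫sin(4x)·cos(3x) dx = -96·(8/7) = -768/7.
  So ∫_0^π (u')² dx = 32*π + 18*π − 768/7 = -768/7 + 50*π.
||u||_{H^1}^2 = (-48/7 + 4*π) + (-768/7 + 50*π) = -816/7 + 54*π.


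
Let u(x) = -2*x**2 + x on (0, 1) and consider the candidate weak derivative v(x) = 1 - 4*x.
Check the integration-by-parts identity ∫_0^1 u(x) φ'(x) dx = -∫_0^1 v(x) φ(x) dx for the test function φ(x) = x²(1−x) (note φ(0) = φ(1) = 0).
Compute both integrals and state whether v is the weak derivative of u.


LHS = 7/60, RHS = 7/60. Yes, v = u' weakly.

u(x) = -2*x**2 + x, classical derivative u'(x) = 1 - 4*x.
φ(x) = x²(1−x), so φ'(x) = x*(2 - 3*x).
Note φ(0) = φ(1) = 0, so the boundary term u·φ vanishes.
LHS = ∫_0^1 u(x) φ'(x) dx = ∫_0^1 (6*x^4 - 7*x^3 + 2*x^2) dx. Term by term:
  ∫_0^1 6*x^4 dx = 6/5;  ∫_0^1 -7*x^3 dx = -7/4;  ∫_0^1 2*x^2 dx = 2/3.
Sum: 6/5 − 7/4 + 2/3 = 7/60.
So LHS = 7/60.
∫_0^1 v(x) φ(x) dx = ∫_0^1 (4*x^4 - 5*x^3 + x^2) dx. Term by term:
  ∫_0^1 4*x^4 dx = 4/5;  ∫_0^1 -5*x^3 dx = -5/4;  ∫_0^1 x^2 dx = 1/3.
Sum: 4/5 − 5/4 + 1/3 = -7/60.
So RHS = -∫_0^1 v(x) φ(x) dx = 7/60.
LHS = RHS, so the identity holds for this test φ.
Moreover u is smooth here and v(x) = u'(x) = 1 - 4*x pointwise, so the identity holds for every test function. Hence v is the weak derivative of u.


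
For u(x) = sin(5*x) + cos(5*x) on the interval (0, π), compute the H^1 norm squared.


||u||_{H^1(0,π)}^2 = 26*π

u'(x) = -5*sin(5*x) + 5*cos(5*x).
Expand u² and (u')² and integrate term by term on (0, π), using: for integers n ≥ 1, ∫_0^π sin²(nx) dx = ∫_0^π cos²(nx) dx = π/2; for n ≠ n', ∫_0^π sin(nx)sin(n'x) dx = ∫_0^π cos(nx)cos(n'x) dx = 0; and by product-to-sum, ∫_0^π sin(nx)cos(n'x) dx = ½∫_0^π [sin((n+n')x) + sin((n−n')x)] dx, which is 0 when n+n' is even and 2n/(n²−n'²) when n+n' is odd (it need not vanish on (0, π)).
  u² squared terms: (1)²·∫cos(5x)² dx = 1·π/2 = π/2;  (1)²·∫sin(5x)² dx = 1·π/2 = π/2.
  u² cross terms: 2·(1)·(1)·∫cos(5x)·sin(5x) dx = 2·(0) = 0.
  So ∫_0^π u² dx = π/2 + π/2 + 0 = π.
  (u')² squared terms: (-5)²·∫sin(5x)² dx = 25·π/2 = 25*π/2;  (5)²·∫cos(5x)² dx = 25·π/2 = 25*π/2.
  (u')² cross terms: 2·(-5)·(5)·∫sin(5x)·cos(5x) dx = -50·(0) = 0.
  So ∫_0^π (u')² dx = 25*π/2 + 25*π/2 + 0 = 25*π.
||u||_{H^1}^2 = (π) + (25*π) = 26*π.


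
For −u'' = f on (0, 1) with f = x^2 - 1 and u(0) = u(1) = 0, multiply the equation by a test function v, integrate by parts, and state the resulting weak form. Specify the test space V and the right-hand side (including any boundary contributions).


V = H^1_0(0, 1) (so v(0) = v(1) = 0); weak form: ∫_0^1 u'v' dx = ∫_0^1 (x^2 - 1) v dx for all v ∈ V.

Multiply both sides by a test function v and integrate from 0 to 1:
  ∫_0^1 −u''(x) v(x) dx = ∫_0^1 f(x) v(x) dx.
Integrate the LHS by parts once:
  ∫_0^1 −u'' v dx = −[u'(x) v(x)]_0^1 + ∫_0^1 u'(x) v'(x) dx.
Thus ∫_0^1 u'(x) v'(x) dx = ∫_0^1 f(x) v(x) dx + [u'(x) v(x)]_0^1.
Choose V so that boundary terms are either known or forced to vanish.
u is Dirichlet: u(0) = u(1) = 0. Let V = H^1_0(0, 1); then v(0) = v(1) = 0, and [u' v]_0^1 = 0.
Weak formulation: find u (satisfying any essential BC) such that ∫_0^1 u'(x) v'(x) dx = ∫_0^1 f v dx for all v ∈ V.
Substituting f(x) = x^2 - 1, the right-hand side is ∫_0^1 (x^2 - 1) v dx.


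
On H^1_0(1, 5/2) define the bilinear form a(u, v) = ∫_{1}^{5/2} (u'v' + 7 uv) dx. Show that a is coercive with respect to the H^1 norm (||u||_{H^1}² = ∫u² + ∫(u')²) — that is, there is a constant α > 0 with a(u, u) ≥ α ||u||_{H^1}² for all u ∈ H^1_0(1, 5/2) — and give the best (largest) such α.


α = 1

Coercivity of a(·,·) on H^1_0(1, 5/2) means a(u, u) ≥ α ||u||_{H^1}² for every u ∈ H^1_0.
The interval has length L = 3/2, and Poincaré/coercivity depend only on L. Here a(u, u) = ∫(u')² + (7)·∫u².
Here c = 7 ≥ 1, so a(u,u) = ∫(u')² + c∫u² ≥ ∫(u')² + ∫u² = ||u||_{H^1}², i.e. α = 1 works. No larger α is possible: a(u,u) ≥ α||u||_{H^1}² means (1−α)∫(u')² ≥ (α−c)∫u², and for the modes u_n = sin(nπ(x−x₀)/L) (x₀ the left endpoint) one has ∫u_n²/∫(u_n')² = (L/(nπ))² → 0, so a(u_n,u_n)/||u_n||_{H^1}² → 1. Hence the optimal constant is α = 1.
Therefore α = 1.


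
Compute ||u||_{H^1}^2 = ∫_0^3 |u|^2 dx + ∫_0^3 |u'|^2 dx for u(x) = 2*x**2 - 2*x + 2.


||u||_{H^1}^2 = 1002/5

The H^1 norm (squared) on an interval (0, L) is
  ||u||_{H^1}^2 = ∫_0^L u(x)^2 dx + ∫_0^L u'(x)^2 dx.
Compute u'(x) = 4*x - 2.
Then u(x)^2 = 4*x**4 - 8*x**3 + 12*x**2 - 8*x + 4 and u'(x)^2 = 16*x**2 - 16*x + 4.
Integrate each monomial from 0 to 3 using ∫_0^3 c·x^n dx = c·3^(n+1)/(n+1):
  ∫_0^3 u(x)^2 dx = ∫_0^3 (4*x^4 - 8*x^3 + 12*x^2 - 8*x + 4) dx. Term by term:
    ∫_0^3 4*x^4 dx = 972/5;  ∫_0^3 -8*x^3 dx = -162;  ∫_0^3 12*x^2 dx = 108;
    ∫_0^3 -8*x dx = -36;  ∫_0^3 4 dx = 12.
  Sum: 972/5 − 162 + 108 − 36 + 12 = 582/5.
  ∫_0^3 u'(x)^2 dx = ∫_0^3 (16*x^2 - 16*x + 4) dx. Term by term:
    ∫_0^3 16*x^2 dx = 144;  ∫_0^3 -16*x dx = -72;  ∫_0^3 4 dx = 12.
  Sum: 144 − 72 + 12 = 84.
Adding: ||u||_{H^1}^2 = 582/5 + 84 = 1002/5.


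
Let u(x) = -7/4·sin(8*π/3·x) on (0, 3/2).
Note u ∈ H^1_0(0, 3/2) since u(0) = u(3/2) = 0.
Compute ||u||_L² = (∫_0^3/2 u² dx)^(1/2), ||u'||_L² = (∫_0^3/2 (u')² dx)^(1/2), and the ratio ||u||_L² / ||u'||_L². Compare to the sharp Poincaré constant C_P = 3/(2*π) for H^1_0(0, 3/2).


||u||_L² / ||u'||_L² = 3/(8*π) < C_P = 3/(2*π).

u(x) = -7/4·sin(8*π/3·x), so u'(x) = -14*π*cos(8*π*x/3)/3.
Writing u(x) = A·sin(kπx/L) with A = -7/4 and k = 4, use ∫_0^L sin²(kπx/L) dx = L/2 and ∫_0^L cos²(kπx/L) dx = L/2.
u² = 49/16·sin²(8*π/3·x) and (u')² = 196*π^2/9·cos²(8*π/3·x), and each of sin², cos² integrates to L/2 = 3/4 over (0, 3/2).
∫_0^3/2 u² dx = 147/64, so ||u||_L² = 7*sqrt(3)/8.
∫_0^3/2 (u')² dx = 49*π^2/3, so ||u'||_L² = 7*sqrt(3)*π/3.
Ratio ||u||_L² / ||u'||_L² = 3/(8*π).
Sharp Poincaré constant on H^1_0(0, 3/2) is C_P = L/π = 3/(2*π), achieved by sin(2*π/3·x).
This is the k = 4 harmonic; the ratio L/(kπ) is strictly less than C_P = L/π, consistent with the sharp inequality ||u||_L² ≤ C_P ||u'||_L².


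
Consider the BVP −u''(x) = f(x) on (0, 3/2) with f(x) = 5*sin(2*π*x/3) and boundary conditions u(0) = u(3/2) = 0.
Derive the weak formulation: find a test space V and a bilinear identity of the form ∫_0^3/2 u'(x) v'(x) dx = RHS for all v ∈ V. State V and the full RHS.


V = H^1_0(0, 3/2) (so v(0) = v(3/2) = 0); weak form: ∫_0^3/2 u'v' dx = ∫_0^3/2 (5*sin(2*π*x/3)) v dx for all v ∈ V.

Multiply both sides by a test function v and integrate from 0 to 3/2:
  ∫_0^3/2 −u''(x) v(x) dx = ∫_0^3/2 f(x) v(x) dx.
Integrate the LHS by parts once:
  ∫_0^3/2 −u'' v dx = −[u'(x) v(x)]_0^3/2 + ∫_0^3/2 u'(x) v'(x) dx.
Thus ∫_0^3/2 u'(x) v'(x) dx = ∫_0^3/2 f(x) v(x) dx + [u'(x) v(x)]_0^3/2.
Choose V so that boundary terms are either known or forced to vanish.
u is Dirichlet: u(0) = u(3/2) = 0. Let V = H^1_0(0, 3/2); then v(0) = v(3/2) = 0, and [u' v]_0^3/2 = 0.
Weak formulation: find u (satisfying any essential BC) such that ∫_0^3/2 u'(x) v'(x) dx = ∫_0^3/2 f v dx for all v ∈ V.
Substituting f(x) = 5*sin(2*π*x/3), the right-hand side is ∫_0^3/2 (5*sin(2*π*x/3)) v dx.


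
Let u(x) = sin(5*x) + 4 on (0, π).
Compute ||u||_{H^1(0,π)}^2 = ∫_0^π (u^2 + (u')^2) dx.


||u||_{H^1(0,π)}^2 = 16/5 + 29*π

u'(x) = 5*cos(5*x).
Expand u² and (u')² and integrate term by term on (0, π), using: for integers n ≥ 1, ∫_0^π sin²(nx) dx = ∫_0^π cos²(nx) dx = π/2; for n ≠ n', ∫_0^π sin(nx)sin(n'x) dx = ∫_0^π cos(nx)cos(n'x) dx = 0; and by product-to-sum, ∫_0^π sin(nx)cos(n'x) dx = ½∫_0^π [sin((n+n')x) + sin((n−n')x)] dx, which is 0 when n+n' is even and 2n/(n²−n'²) when n+n' is odd (it need not vanish on (0, π)). For the constant mode: ∫_0^π 1 dx = π, ∫_0^π cos(nx) dx = 0, ∫_0^π sin(nx) dx = (1−(−1)^n)/n.
  u² squared terms: (4)²·∫1 dx = 16·π = 16*π;  (1)²·∫sin(5x)² dx = 1·π/2 = π/2.
  u² cross terms: 2·(4)·(1)·∫1·sin(5x) dx = 8·(2/5) = 16/5.
  So ∫_0^π u² dx = 16*π + π/2 + 16/5 = 16/5 + 33*π/2.
  (u')² squared terms: (5)²·∫cos(5x)² dx = 25·π/2 = 25*π/2.
  So ∫_0^π (u')² dx = 25*π/2.
||u||_{H^1}^2 = (16/5 + 33*π/2) + (25*π/2) = 16/5 + 29*π.


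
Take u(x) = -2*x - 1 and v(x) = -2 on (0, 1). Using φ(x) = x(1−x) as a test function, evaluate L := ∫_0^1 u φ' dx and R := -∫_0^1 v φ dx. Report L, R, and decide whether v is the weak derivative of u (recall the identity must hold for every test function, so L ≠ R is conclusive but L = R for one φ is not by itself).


LHS = 1/3, RHS = 1/3. Yes, v = u' weakly.

u(x) = -2*x - 1, classical derivative u'(x) = -2.
φ(x) = x(1−x), so φ'(x) = 1 - 2*x.
Note φ(0) = φ(1) = 0, so the boundary term u·φ vanishes.
LHS = ∫_0^1 u(x) φ'(x) dx = ∫_0^1 (4*x^2 - 1) dx. Term by term:
  ∫_0^1 4*x^2 dx = 4/3;  ∫_0^1 -1 dx = -1.
Sum: 4/3 − 1 = 1/3.
So LHS = 1/3.
∫_0^1 v(x) φ(x) dx = ∫_0^1 (2*x^2 - 2*x) dx. Term by term:
  ∫_0^1 2*x^2 dx = 2/3;  ∫_0^1 -2*x dx = -1.
Sum: 2/3 − 1 = -1/3.
So RHS = -∫_0^1 v(x) φ(x) dx = 1/3.
LHS = RHS, so the identity holds for this test φ.
Moreover u is smooth here and v(x) = u'(x) = -2 pointwise, so the identity holds for every test function. Hence v is the weak derivative of u.


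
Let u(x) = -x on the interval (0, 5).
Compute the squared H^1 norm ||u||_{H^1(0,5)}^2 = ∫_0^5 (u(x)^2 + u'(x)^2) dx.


||u||_{H^1}^2 = 140/3

The H^1 norm (squared) on an interval (0, L) is
  ||u||_{H^1}^2 = ∫_0^L u(x)^2 dx + ∫_0^L u'(x)^2 dx.
Compute u'(x) = -1.
Then u(x)^2 = x**2 and u'(x)^2 = 1.
Integrate each monomial from 0 to 5 using ∫_0^5 c·x^n dx = c·5^(n+1)/(n+1):
  ∫_0^5 u(x)^2 dx = ∫_0^5 (x^2) dx. Term by term:
    ∫_0^5 x^2 dx = 125/3.
  ∫_0^5 u'(x)^2 dx = ∫_0^5 (1) dx. Term by term:
    ∫_0^5 1 dx = 5.
Adding: ||u||_{H^1}^2 = 125/3 + 5 = 140/3.


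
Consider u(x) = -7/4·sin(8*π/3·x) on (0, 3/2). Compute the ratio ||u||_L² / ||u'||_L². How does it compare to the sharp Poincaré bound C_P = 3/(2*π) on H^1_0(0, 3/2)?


||u||_L² / ||u'||_L² = 3/(8*π) < C_P = 3/(2*π).

u(x) = -7/4·sin(8*π/3·x), so u'(x) = -14*π*cos(8*π*x/3)/3.
Writing u(x) = A·sin(kπx/L) with A = -7/4 and k = 4, use ∫_0^L sin²(kπx/L) dx = L/2 and ∫_0^L cos²(kπx/L) dx = L/2.
u² = 49/16·sin²(8*π/3·x) and (u')² = 196*π^2/9·cos²(8*π/3·x), and each of sin², cos² integrates to L/2 = 3/4 over (0, 3/2).
∫_0^3/2 u² dx = 147/64, so ||u||_L² = 7*sqrt(3)/8.
∫_0^3/2 (u')² dx = 49*π^2/3, so ||u'||_L² = 7*sqrt(3)*π/3.
Ratio ||u||_L² / ||u'||_L² = 3/(8*π).
Sharp Poincaré constant on H^1_0(0, 3/2) is C_P = L/π = 3/(2*π), achieved by sin(2*π/3·x).
This is the k = 4 harmonic; the ratio L/(kπ) is strictly less than C_P = L/π, consistent with the sharp inequality ||u||_L² ≤ C_P ||u'||_L².


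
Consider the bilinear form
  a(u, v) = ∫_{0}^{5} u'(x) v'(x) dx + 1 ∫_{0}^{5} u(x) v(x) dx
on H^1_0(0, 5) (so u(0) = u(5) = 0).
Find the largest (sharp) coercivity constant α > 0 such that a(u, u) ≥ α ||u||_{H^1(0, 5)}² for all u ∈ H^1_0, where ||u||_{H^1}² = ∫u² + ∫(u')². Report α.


α = 1

Coercivity of a(·,·) on H^1_0(0, 5) means a(u, u) ≥ α ||u||_{H^1}² for every u ∈ H^1_0.
The interval has length L = 5, and Poincaré/coercivity depend only on L. Here a(u, u) = ∫(u')² + (1)·∫u².
Here c = 1 ≥ 1, so a(u,u) = ∫(u')² + c∫u² ≥ ∫(u')² + ∫u² = ||u||_{H^1}², i.e. α = 1 works. No larger α is possible: a(u,u) ≥ α||u||_{H^1}² means (1−α)∫(u')² ≥ (α−c)∫u², and for the modes u_n = sin(nπ(x−x₀)/L) (x₀ the left endpoint) one has ∫u_n²/∫(u_n')² = (L/(nπ))² → 0, so a(u_n,u_n)/||u_n||_{H^1}² → 1. Hence the optimal constant is α = 1.
Therefore α = 1.


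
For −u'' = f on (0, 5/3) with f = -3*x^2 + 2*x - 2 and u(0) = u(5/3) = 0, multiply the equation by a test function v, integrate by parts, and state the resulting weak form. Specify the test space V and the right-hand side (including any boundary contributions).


V = H^1_0(0, 5/3) (so v(0) = v(5/3) = 0); weak form: ∫_0^5/3 u'v' dx = ∫_0^5/3 (-3*x^2 + 2*x - 2) v dx for all v ∈ V.

Multiply both sides by a test function v and integrate from 0 to 5/3:
  ∫_0^5/3 −u''(x) v(x) dx = ∫_0^5/3 f(x) v(x) dx.
Integrate the LHS by parts once:
  ∫_0^5/3 −u'' v dx = −[u'(x) v(x)]_0^5/3 + ∫_0^5/3 u'(x) v'(x) dx.
Thus ∫_0^5/3 u'(x) v'(x) dx = ∫_0^5/3 f(x) v(x) dx + [u'(x) v(x)]_0^5/3.
Choose V so that boundary terms are either known or forced to vanish.
u is Dirichlet: u(0) = u(5/3) = 0. Let V = H^1_0(0, 5/3); then v(0) = v(5/3) = 0, and [u' v]_0^5/3 = 0.
Weak formulation: find u (satisfying any essential BC) such that ∫_0^5/3 u'(x) v'(x) dx = ∫_0^5/3 f v dx for all v ∈ V.
Substituting f(x) = -3*x^2 + 2*x - 2, the right-hand side is ∫_0^5/3 (-3*x^2 + 2*x - 2) v dx.


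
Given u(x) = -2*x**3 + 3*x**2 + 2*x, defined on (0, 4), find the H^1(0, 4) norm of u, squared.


||u||_{H^1}^2 = 573008/105

The H^1 norm (squared) on an interval (0, L) is
  ||u||_{H^1}^2 = ∫_0^L u(x)^2 dx + ∫_0^L u'(x)^2 dx.
Compute u'(x) = -6*x**2 + 6*x + 2.
Then u(x)^2 = 4*x**6 - 12*x**5 + x**4 + 12*x**3 + 4*x**2 and u'(x)^2 = 36*x**4 - 72*x**3 + 12*x**2 + 24*x + 4.
Integrate each monomial from 0 to 4 using ∫_0^4 c·x^n dx = c·4^(n+1)/(n+1):
  ∫_0^4 u(x)^2 dx = ∫_0^4 (4*x^6 - 12*x^5 + x^4 + 12*x^3 + 4*x^2) dx. Term by term:
    ∫_0^4 4*x^6 dx = 65536/7;  ∫_0^4 -12*x^5 dx = -8192;  ∫_0^4 x^4 dx = 1024/5;
    ∫_0^4 12*x^3 dx = 768;  ∫_0^4 4*x^2 dx = 256/3.
  Sum: 65536/7 − 8192 + 1024/5 + 768 + 256/3 = 233984/105.
  ∫_0^4 u'(x)^2 dx = ∫_0^4 (36*x^4 - 72*x^3 + 12*x^2 + 24*x + 4) dx. Term by term:
    ∫_0^4 36*x^4 dx = 36864/5;  ∫_0^4 -72*x^3 dx = -4608;  ∫_0^4 12*x^2 dx = 256;
    ∫_0^4 24*x dx = 192;  ∫_0^4 4 dx = 16.
  Sum: 36864/5 − 4608 + 256 + 192 + 16 = 16144/5.
Adding: ||u||_{H^1}^2 = 233984/105 + 16144/5 = 573008/105.


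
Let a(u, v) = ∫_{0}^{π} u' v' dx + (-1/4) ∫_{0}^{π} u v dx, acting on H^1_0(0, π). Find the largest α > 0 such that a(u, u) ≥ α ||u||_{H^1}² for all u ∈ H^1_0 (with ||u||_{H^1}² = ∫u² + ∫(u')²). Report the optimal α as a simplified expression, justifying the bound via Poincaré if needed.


α = 3/8

Coercivity of a(·,·) on H^1_0(0, π) means a(u, u) ≥ α ||u||_{H^1}² for every u ∈ H^1_0.
The interval has length L = π, and Poincaré/coercivity depend only on L. Here a(u, u) = ∫(u')² + (-1/4)·∫u².
Here c = -1/4 < 0 with |c| < (π/L)² = 1, so coercivity still holds. The condition a(u,u) ≥ α||u||_{H^1}² reads (1−α)∫(u')² ≥ (α−c)∫u². Any admissible α is ≤ 1 (rapidly oscillating u have ∫u²/∫(u')² → 0), and α = 1 would force 0 ≥ (1−c)∫u², impossible since c < 1; so 1−α > 0. By the sharp Poincaré inequality on H^1_0 of an interval of length L, ∫(u')² ≥ (π/L)²∫u² with equality for the first sine mode sin(π(x−x₀)/L) (x₀ the left endpoint), so the inequality holds for all u iff (1−α)(π/L)² ≥ α − c, i.e. α ≤ ((π/L)² + c)/((π/L)² + 1) = (1 + c(L/π)²)/(1 + (L/π)²). (Direct route, valid since c ≤ 0: Poincaré gives c∫u² ≥ c(L/π)²∫(u')², so a(u,u) ≥ (1 + c(L/π)²)∫(u')², while ||u||_{H^1}² ≤ (1 + (L/π)²)∫(u')²; dividing yields the same α.) With (π/L)² = 1 and c = -1/4, the largest admissible constant is α = ((π/L)² + c)/((π/L)² + 1).
Simplifying, α = 3/8.
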